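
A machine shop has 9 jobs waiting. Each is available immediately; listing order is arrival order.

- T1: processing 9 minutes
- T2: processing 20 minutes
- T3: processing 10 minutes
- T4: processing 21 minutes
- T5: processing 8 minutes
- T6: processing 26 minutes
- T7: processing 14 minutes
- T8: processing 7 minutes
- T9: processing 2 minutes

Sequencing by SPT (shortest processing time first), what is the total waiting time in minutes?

SPT (increasing processing time): T9 T8 T5 T1 T3 T7 T2 T4 T6.
T9: waits 0, runs 0→2
T8: waits 2, runs 2→9
T5: waits 9, runs 9→17
T1: waits 17, runs 17→26
T3: waits 26, runs 26→36
T7: waits 36, runs 36→50
T2: waits 50, runs 50→70
T4: waits 70, runs 70→91
T6: waits 91, runs 91→117
Sum = 0+2+9+17+26+36+50+70+91 = 301.

301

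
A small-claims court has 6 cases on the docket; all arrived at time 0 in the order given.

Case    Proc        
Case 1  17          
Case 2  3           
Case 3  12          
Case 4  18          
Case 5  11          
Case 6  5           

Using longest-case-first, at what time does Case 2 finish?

LPT (decreasing processing time): Case 4 Case 1 Case 3 Case 5 Case 6 Case 2.
Case 4: 0→18
Case 1: 18→35
Case 3: 35→47
Case 5: 47→58
Case 6: 58→63
Case 2: 63→66

66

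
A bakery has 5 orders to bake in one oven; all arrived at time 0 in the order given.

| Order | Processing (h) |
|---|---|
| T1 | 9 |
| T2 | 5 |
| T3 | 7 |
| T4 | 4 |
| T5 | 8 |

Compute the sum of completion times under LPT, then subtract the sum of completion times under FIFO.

LPT (decreasing processing time): T1 T5 T3 T2 T4.
T1: 0→9
T5: 9→17
T3: 17→24
T2: 24→29
T4: 29→33
Sum = 9+17+24+29+33 = 112.
FIFO (arrival order): T1 T2 T3 T4 T5.
T1: 0→9
T2: 9→14
T3: 14→21
T4: 21→25
T5: 25→33
Sum = 9+14+21+25+33 = 102.
Difference = 112 − 102 = 10.

10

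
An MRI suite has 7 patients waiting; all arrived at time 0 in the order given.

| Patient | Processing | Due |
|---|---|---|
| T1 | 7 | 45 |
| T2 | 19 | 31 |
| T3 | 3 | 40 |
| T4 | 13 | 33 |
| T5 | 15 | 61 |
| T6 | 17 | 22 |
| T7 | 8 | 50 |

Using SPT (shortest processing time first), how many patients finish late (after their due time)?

2

SPT (increasing processing time): T3 T1 T7 T4 T5 T6 T2.
T3: 0→3, due 40, tardiness 0
T1: 3→10, due 45, tardiness 0
T7: 10→18, due 50, tardiness 0
T4: 18→31, due 33, tardiness 0
T5: 31→46, due 61, tardiness 0
T6: 46→63, due 22, tardiness 41
T2: 63→82, due 31, tardiness 51
Late patients: 2.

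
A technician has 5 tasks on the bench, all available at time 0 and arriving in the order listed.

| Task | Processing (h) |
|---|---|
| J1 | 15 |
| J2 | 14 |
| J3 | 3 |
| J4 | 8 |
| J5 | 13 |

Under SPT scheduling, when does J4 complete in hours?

11

SPT (increasing processing time): J3 J4 J5 J2 J1.
J3: 0→3
J4: 3→11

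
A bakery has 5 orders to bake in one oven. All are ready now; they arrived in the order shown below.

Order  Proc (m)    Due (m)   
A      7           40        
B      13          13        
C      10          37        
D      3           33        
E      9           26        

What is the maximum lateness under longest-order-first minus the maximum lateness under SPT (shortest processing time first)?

-20

LPT (decreasing processing time): B C E A D.
B: 0→13, due 13, lateness 0
C: 13→23, due 37, lateness -14
E: 23→32, due 26, lateness 6
A: 32→39, due 40, lateness -1
D: 39→42, due 33, lateness 9
Maximum = 9.
SPT (increasing processing time): D A E C B.
D: 0→3, due 33, lateness -30
A: 3→10, due 40, lateness -30
E: 10→19, due 26, lateness -7
C: 19→29, due 37, lateness -8
B: 29→42, due 13, lateness 29
Maximum = 29.
Difference = 9 − 29 = -20.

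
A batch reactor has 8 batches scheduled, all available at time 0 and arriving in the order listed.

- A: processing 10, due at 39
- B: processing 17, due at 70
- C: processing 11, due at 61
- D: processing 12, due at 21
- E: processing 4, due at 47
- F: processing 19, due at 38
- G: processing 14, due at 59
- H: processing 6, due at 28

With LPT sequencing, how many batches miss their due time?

LPT (decreasing processing time): F B G D C A H E.
F: 0→19, due 38, tardiness 0
B: 19→36, due 70, tardiness 0
G: 36→50, due 59, tardiness 0
D: 50→62, due 21, tardiness 41
C: 62→73, due 61, tardiness 12
A: 73→83, due 39, tardiness 44
H: 83→89, due 28, tardiness 61
E: 89→93, due 47, tardiness 46
Late batches: 5.

5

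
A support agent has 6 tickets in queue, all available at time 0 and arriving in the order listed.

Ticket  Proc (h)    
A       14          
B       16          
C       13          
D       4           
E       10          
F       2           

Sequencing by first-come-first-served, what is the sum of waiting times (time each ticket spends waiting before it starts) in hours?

191

FIFO (arrival order): A B C D E F.
A: waits 0, runs 0→14
B: waits 14, runs 14→30
C: waits 30, runs 30→43
D: waits 43, runs 43→47
E: waits 47, runs 47→57
F: waits 57, runs 57→59
Sum = 0+14+30+43+47+57 = 191.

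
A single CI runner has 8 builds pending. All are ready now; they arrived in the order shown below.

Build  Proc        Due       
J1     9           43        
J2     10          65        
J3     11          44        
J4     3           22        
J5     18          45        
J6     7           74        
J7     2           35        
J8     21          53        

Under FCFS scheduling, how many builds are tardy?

FIFO (arrival order): J1 J2 J3 J4 J5 J6 J7 J8.
J1: 0→9, due 43, tardiness 0
J2: 9→19, due 65, tardiness 0
J3: 19→30, due 44, tardiness 0
J4: 30→33, due 22, tardiness 11
J5: 33→51, due 45, tardiness 6
J6: 51→58, due 74, tardiness 0
J7: 58→60, due 35, tardiness 25
J8: 60→81, due 53, tardiness 28
Late builds: 4.

4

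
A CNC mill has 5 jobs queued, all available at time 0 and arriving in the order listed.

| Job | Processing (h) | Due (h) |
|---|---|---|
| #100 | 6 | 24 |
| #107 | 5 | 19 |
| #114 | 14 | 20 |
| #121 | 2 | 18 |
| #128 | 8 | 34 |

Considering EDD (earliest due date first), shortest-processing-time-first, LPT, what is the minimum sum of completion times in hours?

EDD (increasing due date): #121 #107 #114 #100 #128.
#121: 0→2
#107: 2→7
#114: 7→21
#100: 21→27
#128: 27→35
Sum = 2+7+21+27+35 = 92.
SPT (increasing processing time): #121 #107 #100 #128 #114.
#121: 0→2
#107: 2→7
#100: 7→13
#128: 13→21
#114: 21→35
Sum = 2+7+13+21+35 = 78.
LPT (decreasing processing time): #114 #128 #100 #107 #121.
#114: 0→14
#128: 14→22
#100: 22→28
#107: 28→33
#121: 33→35
Sum = 14+22+28+33+35 = 132.
EDD 92, SPT 78, LPT 132 → minimum 78.

78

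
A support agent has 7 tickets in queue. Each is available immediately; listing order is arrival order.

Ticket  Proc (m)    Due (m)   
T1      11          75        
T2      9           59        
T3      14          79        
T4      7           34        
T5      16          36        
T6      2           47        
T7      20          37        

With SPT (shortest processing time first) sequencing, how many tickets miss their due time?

SPT (increasing processing time): T6 T4 T2 T1 T3 T5 T7.
T6: 0→2, due 47, tardiness 0
T4: 2→9, due 34, tardiness 0
T2: 9→18, due 59, tardiness 0
T1: 18→29, due 75, tardiness 0
T3: 29→43, due 79, tardiness 0
T5: 43→59, due 36, tardiness 23
T7: 59→79, due 37, tardiness 42
Late tickets: 2.

2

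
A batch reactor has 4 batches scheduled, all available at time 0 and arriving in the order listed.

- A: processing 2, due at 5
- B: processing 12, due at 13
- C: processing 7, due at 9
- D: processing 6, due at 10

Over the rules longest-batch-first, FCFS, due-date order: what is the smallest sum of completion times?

LPT (decreasing processing time): B C D A.
B: 0→12
C: 12→19
D: 19→25
A: 25→27
Sum = 12+19+25+27 = 83.
FIFO (arrival order): A B C D.
A: 0→2
B: 2→14
C: 14→21
D: 21→27
Sum = 2+14+21+27 = 64.
EDD (increasing due date): A C D B.
A: 0→2
C: 2→9
D: 9→15
B: 15→27
Sum = 2+9+15+27 = 53.
LPT 83, FIFO 64, EDD 53 → minimum 53.

53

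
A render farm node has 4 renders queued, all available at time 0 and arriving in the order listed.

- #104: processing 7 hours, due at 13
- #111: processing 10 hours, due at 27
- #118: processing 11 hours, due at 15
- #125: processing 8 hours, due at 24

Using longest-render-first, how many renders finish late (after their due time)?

LPT (decreasing processing time): #118 #111 #125 #104.
#118: 0→11, due 15, tardiness 0
#111: 11→21, due 27, tardiness 0
#125: 21→29, due 24, tardiness 5
#104: 29→36, due 13, tardiness 23
Late renders: 2.

2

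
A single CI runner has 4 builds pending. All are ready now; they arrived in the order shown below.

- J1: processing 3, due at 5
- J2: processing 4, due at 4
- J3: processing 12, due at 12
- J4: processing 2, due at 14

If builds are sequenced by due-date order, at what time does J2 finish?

4

EDD (increasing due date): J2 J1 J3 J4.
J2: 0→4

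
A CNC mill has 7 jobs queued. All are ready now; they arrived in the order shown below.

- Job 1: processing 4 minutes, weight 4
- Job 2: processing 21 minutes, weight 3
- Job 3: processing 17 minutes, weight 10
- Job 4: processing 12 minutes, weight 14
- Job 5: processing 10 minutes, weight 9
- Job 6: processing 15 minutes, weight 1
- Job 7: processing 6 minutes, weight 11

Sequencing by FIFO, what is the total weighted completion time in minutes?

FIFO (arrival order): Job 1 Job 2 Job 3 Job 4 Job 5 Job 6 Job 7.
Job 1: finishes 4, weight 4, w·C = 16
Job 2: finishes 25, weight 3, w·C = 75
Job 3: finishes 42, weight 10, w·C = 420
Job 4: finishes 54, weight 14, w·C = 756
Job 5: finishes 64, weight 9, w·C = 576
Job 6: finishes 79, weight 1, w·C = 79
Job 7: finishes 85, weight 11, w·C = 935
Sum = 16+75+420+756+576+79+935 = 2857.

2857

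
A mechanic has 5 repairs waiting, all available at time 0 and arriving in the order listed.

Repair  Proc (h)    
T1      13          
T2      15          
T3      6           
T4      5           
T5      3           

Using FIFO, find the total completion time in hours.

FIFO (arrival order): T1 T2 T3 T4 T5.
T1: 0→13
T2: 13→28
T3: 28→34
T4: 34→39
T5: 39→42
Sum = 13+28+34+39+42 = 156.

156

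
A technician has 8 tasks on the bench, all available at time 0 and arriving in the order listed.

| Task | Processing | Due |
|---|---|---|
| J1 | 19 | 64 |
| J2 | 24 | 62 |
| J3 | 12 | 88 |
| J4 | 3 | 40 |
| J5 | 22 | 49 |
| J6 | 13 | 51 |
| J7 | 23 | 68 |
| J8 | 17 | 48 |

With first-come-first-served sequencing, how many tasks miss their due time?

5

FIFO (arrival order): J1 J2 J3 J4 J5 J6 J7 J8.
J1: 0→19, due 64, tardiness 0
J2: 19→43, due 62, tardiness 0
J3: 43→55, due 88, tardiness 0
J4: 55→58, due 40, tardiness 18
J5: 58→80, due 49, tardiness 31
J6: 80→93, due 51, tardiness 42
J7: 93→116, due 68, tardiness 48
J8: 116→133, due 48, tardiness 85
Late tasks: 5.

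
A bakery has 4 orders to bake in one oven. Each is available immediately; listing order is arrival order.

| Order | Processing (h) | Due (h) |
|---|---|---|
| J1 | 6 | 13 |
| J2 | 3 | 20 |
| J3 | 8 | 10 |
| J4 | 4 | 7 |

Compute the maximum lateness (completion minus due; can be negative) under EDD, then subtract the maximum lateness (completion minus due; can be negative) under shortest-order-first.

EDD (increasing due date): J4 J3 J1 J2.
J4: 0→4, due 7, lateness -3
J3: 4→12, due 10, lateness 2
J1: 12→18, due 13, lateness 5
J2: 18→21, due 20, lateness 1
Maximum = 5.
SPT (increasing processing time): J2 J4 J1 J3.
J2: 0→3, due 20, lateness -17
J4: 3→7, due 7, lateness 0
J1: 7→13, due 13, lateness 0
J3: 13→21, due 10, lateness 11
Maximum = 11.
Difference = 5 − 11 = -6.

-6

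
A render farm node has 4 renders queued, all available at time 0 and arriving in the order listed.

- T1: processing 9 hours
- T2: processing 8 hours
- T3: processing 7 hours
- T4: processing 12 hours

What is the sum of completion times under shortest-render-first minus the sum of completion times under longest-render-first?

-16

SPT (increasing processing time): T3 T2 T1 T4.
T3: 0→7
T2: 7→15
T1: 15→24
T4: 24→36
Sum = 7+15+24+36 = 82.
LPT (decreasing processing time): T4 T1 T2 T3.
T4: 0→12
T1: 12→21
T2: 21→29
T3: 29→36
Sum = 12+21+29+36 = 98.
Difference = 82 − 98 = -16.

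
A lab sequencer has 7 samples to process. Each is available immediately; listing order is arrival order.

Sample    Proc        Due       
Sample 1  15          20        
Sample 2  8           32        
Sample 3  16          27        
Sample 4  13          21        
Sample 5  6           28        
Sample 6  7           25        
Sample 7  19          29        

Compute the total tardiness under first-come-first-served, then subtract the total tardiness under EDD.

-1

FIFO (arrival order): Sample 1 Sample 2 Sample 3 Sample 4 Sample 5 Sample 6 Sample 7.
Sample 1: 0→15, due 20, tardiness 0
Sample 2: 15→23, due 32, tardiness 0
Sample 3: 23→39, due 27, tardiness 12
Sample 4: 39→52, due 21, tardiness 31
Sample 5: 52→58, due 28, tardiness 30
Sample 6: 58→65, due 25, tardiness 40
Sample 7: 65→84, due 29, tardiness 55
Sum = 0+0+12+31+30+40+55 = 168.
EDD (increasing due date): Sample 1 Sample 4 Sample 6 Sample 3 Sample 5 Sample 7 Sample 2.
Sample 1: 0→15, due 20, tardiness 0
Sample 4: 15→28, due 21, tardiness 7
Sample 6: 28→35, due 25, tardiness 10
Sample 3: 35→51, due 27, tardiness 24
Sample 5: 51→57, due 28, tardiness 29
Sample 7: 57→76, due 29, tardiness 47
Sample 2: 76→84, due 32, tardiness 52
Sum = 0+7+10+24+29+47+52 = 169.
Difference = 168 − 169 = -1.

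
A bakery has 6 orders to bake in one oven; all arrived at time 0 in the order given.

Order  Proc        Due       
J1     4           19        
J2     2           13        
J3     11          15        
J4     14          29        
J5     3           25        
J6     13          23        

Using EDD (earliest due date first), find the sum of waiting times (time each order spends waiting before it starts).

EDD (increasing due date): J2 J3 J1 J6 J5 J4.
J2: waits 0, runs 0→2
J3: waits 2, runs 2→13
J1: waits 13, runs 13→17
J6: waits 17, runs 17→30
J5: waits 30, runs 30→33
J4: waits 33, runs 33→47
Sum = 0+2+13+17+30+33 = 95.

95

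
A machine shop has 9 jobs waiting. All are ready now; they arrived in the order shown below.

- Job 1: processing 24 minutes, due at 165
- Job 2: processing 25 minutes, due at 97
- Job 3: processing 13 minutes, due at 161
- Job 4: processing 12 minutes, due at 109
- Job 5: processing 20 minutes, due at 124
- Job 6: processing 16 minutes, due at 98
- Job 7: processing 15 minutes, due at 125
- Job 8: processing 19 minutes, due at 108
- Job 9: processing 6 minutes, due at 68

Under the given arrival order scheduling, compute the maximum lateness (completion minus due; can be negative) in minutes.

82

FIFO (arrival order): Job 1 Job 2 Job 3 Job 4 Job 5 Job 6 Job 7 Job 8 Job 9.
Job 1: 0→24, due 165, lateness -141
Job 2: 24→49, due 97, lateness -48
Job 3: 49→62, due 161, lateness -99
Job 4: 62→74, due 109, lateness -35
Job 5: 74→94, due 124, lateness -30
Job 6: 94→110, due 98, lateness 12
Job 7: 110→125, due 125, lateness 0
Job 8: 125→144, due 108, lateness 36
Job 9: 144→150, due 68, lateness 82
Maximum = 82.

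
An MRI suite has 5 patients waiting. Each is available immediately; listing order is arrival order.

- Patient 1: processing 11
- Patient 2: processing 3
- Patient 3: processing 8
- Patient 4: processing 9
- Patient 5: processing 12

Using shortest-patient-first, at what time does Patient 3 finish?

11

SPT (increasing processing time): Patient 2 Patient 3 Patient 4 Patient 1 Patient 5.
Patient 2: 0→3
Patient 3: 3→11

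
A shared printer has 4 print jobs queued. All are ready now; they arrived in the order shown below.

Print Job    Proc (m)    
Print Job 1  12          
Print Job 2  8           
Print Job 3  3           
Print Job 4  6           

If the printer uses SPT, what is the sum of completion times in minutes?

58

SPT (increasing processing time): Print Job 3 Print Job 4 Print Job 2 Print Job 1.
Print Job 3: 0→3
Print Job 4: 3→9
Print Job 2: 9→17
Print Job 1: 17→29
Sum = 3+9+17+29 = 58.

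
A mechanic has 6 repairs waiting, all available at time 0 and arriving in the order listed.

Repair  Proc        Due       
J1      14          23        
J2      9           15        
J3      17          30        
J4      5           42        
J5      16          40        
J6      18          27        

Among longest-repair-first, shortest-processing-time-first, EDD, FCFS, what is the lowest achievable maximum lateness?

37

LPT (decreasing processing time): J6 J3 J5 J1 J2 J4.
J6: 0→18, due 27, lateness -9
J3: 18→35, due 30, lateness 5
J5: 35→51, due 40, lateness 11
J1: 51→65, due 23, lateness 42
J2: 65→74, due 15, lateness 59
J4: 74→79, due 42, lateness 37
Maximum = 59.
SPT (increasing processing time): J4 J2 J1 J5 J3 J6.
J4: 0→5, due 42, lateness -37
J2: 5→14, due 15, lateness -1
J1: 14→28, due 23, lateness 5
J5: 28→44, due 40, lateness 4
J3: 44→61, due 30, lateness 31
J6: 61→79, due 27, lateness 52
Maximum = 52.
EDD (increasing due date): J2 J1 J6 J3 J5 J4.
J2: 0→9, due 15, lateness -6
J1: 9→23, due 23, lateness 0
J6: 23→41, due 27, lateness 14
J3: 41→58, due 30, lateness 28
J5: 58→74, due 40, lateness 34
J4: 74→79, due 42, lateness 37
Maximum = 37.
FIFO (arrival order): J1 J2 J3 J4 J5 J6.
J1: 0→14, due 23, lateness -9
J2: 14→23, due 15, lateness 8
J3: 23→40, due 30, lateness 10
J4: 40→45, due 42, lateness 3
J5: 45→61, due 40, lateness 21
J6: 61→79, due 27, lateness 52
Maximum = 52.
LPT 59, SPT 52, EDD 37, FIFO 52 → minimum 37.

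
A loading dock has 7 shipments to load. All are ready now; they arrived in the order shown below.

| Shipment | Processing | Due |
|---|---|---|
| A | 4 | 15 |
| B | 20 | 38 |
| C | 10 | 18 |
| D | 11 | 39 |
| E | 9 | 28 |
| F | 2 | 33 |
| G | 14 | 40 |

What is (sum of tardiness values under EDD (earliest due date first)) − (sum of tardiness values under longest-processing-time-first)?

-115

EDD (increasing due date): A C E F B D G.
A: 0→4, due 15, tardiness 0
C: 4→14, due 18, tardiness 0
E: 14→23, due 28, tardiness 0
F: 23→25, due 33, tardiness 0
B: 25→45, due 38, tardiness 7
D: 45→56, due 39, tardiness 17
G: 56→70, due 40, tardiness 30
Sum = 0+0+0+0+7+17+30 = 54.
LPT (decreasing processing time): B G D C E A F.
B: 0→20, due 38, tardiness 0
G: 20→34, due 40, tardiness 0
D: 34→45, due 39, tardiness 6
C: 45→55, due 18, tardiness 37
E: 55→64, due 28, tardiness 36
A: 64→68, due 15, tardiness 53
F: 68→70, due 33, tardiness 37
Sum = 0+0+6+37+36+53+37 = 169.
Difference = 54 − 169 = -115.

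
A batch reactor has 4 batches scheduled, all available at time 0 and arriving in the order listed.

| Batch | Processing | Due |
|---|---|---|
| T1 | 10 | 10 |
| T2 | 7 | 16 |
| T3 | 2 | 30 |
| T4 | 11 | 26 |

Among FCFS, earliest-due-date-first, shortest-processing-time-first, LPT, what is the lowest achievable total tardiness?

3

FIFO (arrival order): T1 T2 T3 T4.
T1: 0→10, due 10, tardiness 0
T2: 10→17, due 16, tardiness 1
T3: 17→19, due 30, tardiness 0
T4: 19→30, due 26, tardiness 4
Sum = 0+1+0+4 = 5.
EDD (increasing due date): T1 T2 T4 T3.
T1: 0→10, due 10, tardiness 0
T2: 10→17, due 16, tardiness 1
T4: 17→28, due 26, tardiness 2
T3: 28→30, due 30, tardiness 0
Sum = 0+1+2+0 = 3.
SPT (increasing processing time): T3 T2 T1 T4.
T3: 0→2, due 30, tardiness 0
T2: 2→9, due 16, tardiness 0
T1: 9→19, due 10, tardiness 9
T4: 19→30, due 26, tardiness 4
Sum = 0+0+9+4 = 13.
LPT (decreasing processing time): T4 T1 T2 T3.
T4: 0→11, due 26, tardiness 0
T1: 11→21, due 10, tardiness 11
T2: 21→28, due 16, tardiness 12
T3: 28→30, due 30, tardiness 0
Sum = 0+11+12+0 = 23.
FIFO 5, EDD 3, SPT 13, LPT 23 → minimum 3.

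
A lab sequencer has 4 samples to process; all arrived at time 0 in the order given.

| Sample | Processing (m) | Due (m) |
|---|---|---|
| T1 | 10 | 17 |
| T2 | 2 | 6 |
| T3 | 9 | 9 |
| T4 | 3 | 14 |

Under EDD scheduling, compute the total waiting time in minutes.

27

EDD (increasing due date): T2 T3 T4 T1.
T2: waits 0, runs 0→2
T3: waits 2, runs 2→11
T4: waits 11, runs 11→14
T1: waits 14, runs 14→24
Sum = 0+2+11+14 = 27.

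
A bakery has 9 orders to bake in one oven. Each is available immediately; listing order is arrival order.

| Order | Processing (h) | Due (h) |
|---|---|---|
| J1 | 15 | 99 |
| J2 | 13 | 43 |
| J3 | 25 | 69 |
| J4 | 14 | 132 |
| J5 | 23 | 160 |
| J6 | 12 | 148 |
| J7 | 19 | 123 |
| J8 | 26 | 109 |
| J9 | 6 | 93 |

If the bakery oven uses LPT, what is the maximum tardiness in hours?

92

LPT (decreasing processing time): J8 J3 J5 J7 J1 J4 J2 J6 J9.
J8: 0→26, due 109, tardiness 0
J3: 26→51, due 69, tardiness 0
J5: 51→74, due 160, tardiness 0
J7: 74→93, due 123, tardiness 0
J1: 93→108, due 99, tardiness 9
J4: 108→122, due 132, tardiness 0
J2: 122→135, due 43, tardiness 92
J6: 135→147, due 148, tardiness 0
J9: 147→153, due 93, tardiness 60
Maximum = 92.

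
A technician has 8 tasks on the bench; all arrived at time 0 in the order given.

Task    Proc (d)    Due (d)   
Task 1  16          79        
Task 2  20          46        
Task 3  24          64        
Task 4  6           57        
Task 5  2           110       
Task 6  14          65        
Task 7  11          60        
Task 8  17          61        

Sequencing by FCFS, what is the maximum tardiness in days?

49

FIFO (arrival order): Task 1 Task 2 Task 3 Task 4 Task 5 Task 6 Task 7 Task 8.
Task 1: 0→16, due 79, tardiness 0
Task 2: 16→36, due 46, tardiness 0
Task 3: 36→60, due 64, tardiness 0
Task 4: 60→66, due 57, tardiness 9
Task 5: 66→68, due 110, tardiness 0
Task 6: 68→82, due 65, tardiness 17
Task 7: 82→93, due 60, tardiness 33
Task 8: 93→110, due 61, tardiness 49
Maximum = 49.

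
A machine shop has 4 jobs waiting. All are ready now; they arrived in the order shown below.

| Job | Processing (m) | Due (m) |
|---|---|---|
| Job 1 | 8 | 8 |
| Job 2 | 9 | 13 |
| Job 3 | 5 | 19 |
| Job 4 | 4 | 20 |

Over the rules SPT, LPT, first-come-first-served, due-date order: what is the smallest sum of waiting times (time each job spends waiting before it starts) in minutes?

30

SPT (increasing processing time): Job 4 Job 3 Job 1 Job 2.
Job 4: waits 0, runs 0→4
Job 3: waits 4, runs 4→9
Job 1: waits 9, runs 9→17
Job 2: waits 17, runs 17→26
Sum = 0+4+9+17 = 30.
LPT (decreasing processing time): Job 2 Job 1 Job 3 Job 4.
Job 2: waits 0, runs 0→9
Job 1: waits 9, runs 9→17
Job 3: waits 17, runs 17→22
Job 4: waits 22, runs 22→26
Sum = 0+9+17+22 = 48.
FIFO (arrival order): Job 1 Job 2 Job 3 Job 4.
Job 1: waits 0, runs 0→8
Job 2: waits 8, runs 8→17
Job 3: waits 17, runs 17→22
Job 4: waits 22, runs 22→26
Sum = 0+8+17+22 = 47.
EDD (increasing due date): Job 1 Job 2 Job 3 Job 4.
Job 1: waits 0, runs 0→8
Job 2: waits 8, runs 8→17
Job 3: waits 17, runs 17→22
Job 4: waits 22, runs 22→26
Sum = 0+8+17+22 = 47.
SPT 30, LPT 48, FIFO 47, EDD 47 → minimum 30.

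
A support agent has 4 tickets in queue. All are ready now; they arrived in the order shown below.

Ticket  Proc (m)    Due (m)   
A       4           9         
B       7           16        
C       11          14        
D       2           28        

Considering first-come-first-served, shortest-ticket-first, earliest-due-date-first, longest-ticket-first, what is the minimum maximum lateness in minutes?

6

FIFO (arrival order): A B C D.
A: 0→4, due 9, lateness -5
B: 4→11, due 16, lateness -5
C: 11→22, due 14, lateness 8
D: 22→24, due 28, lateness -4
Maximum = 8.
SPT (increasing processing time): D A B C.
D: 0→2, due 28, lateness -26
A: 2→6, due 9, lateness -3
B: 6→13, due 16, lateness -3
C: 13→24, due 14, lateness 10
Maximum = 10.
EDD (increasing due date): A C B D.
A: 0→4, due 9, lateness -5
C: 4→15, due 14, lateness 1
B: 15→22, due 16, lateness 6
D: 22→24, due 28, lateness -4
Maximum = 6.
LPT (decreasing processing time): C B A D.
C: 0→11, due 14, lateness -3
B: 11→18, due 16, lateness 2
A: 18→22, due 9, lateness 13
D: 22→24, due 28, lateness -4
Maximum = 13.
FIFO 8, SPT 10, EDD 6, LPT 13 → minimum 6.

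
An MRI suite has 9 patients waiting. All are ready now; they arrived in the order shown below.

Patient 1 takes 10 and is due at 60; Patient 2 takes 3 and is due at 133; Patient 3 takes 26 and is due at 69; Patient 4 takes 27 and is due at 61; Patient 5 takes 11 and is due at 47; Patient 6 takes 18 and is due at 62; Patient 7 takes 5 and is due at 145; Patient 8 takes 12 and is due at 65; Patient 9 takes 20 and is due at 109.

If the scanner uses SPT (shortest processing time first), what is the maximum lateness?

71

SPT (increasing processing time): Patient 2 Patient 7 Patient 1 Patient 5 Patient 8 Patient 6 Patient 9 Patient 3 Patient 4.
Patient 2: 0→3, due 133, lateness -130
Patient 7: 3→8, due 145, lateness -137
Patient 1: 8→18, due 60, lateness -42
Patient 5: 18→29, due 47, lateness -18
Patient 8: 29→41, due 65, lateness -24
Patient 6: 41→59, due 62, lateness -3
Patient 9: 59→79, due 109, lateness -30
Patient 3: 79→105, due 69, lateness 36
Patient 4: 105→132, due 61, lateness 71
Maximum = 71.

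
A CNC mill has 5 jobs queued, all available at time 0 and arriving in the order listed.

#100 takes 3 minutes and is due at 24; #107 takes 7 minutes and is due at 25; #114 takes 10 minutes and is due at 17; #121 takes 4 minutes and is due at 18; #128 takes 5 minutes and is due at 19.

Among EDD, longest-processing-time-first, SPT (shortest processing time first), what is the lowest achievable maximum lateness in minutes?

EDD (increasing due date): #114 #121 #128 #100 #107.
#114: 0→10, due 17, lateness -7
#121: 10→14, due 18, lateness -4
#128: 14→19, due 19, lateness 0
#100: 19→22, due 24, lateness -2
#107: 22→29, due 25, lateness 4
Maximum = 4.
LPT (decreasing processing time): #114 #107 #128 #121 #100.
#114: 0→10, due 17, lateness -7
#107: 10→17, due 25, lateness -8
#128: 17→22, due 19, lateness 3
#121: 22→26, due 18, lateness 8
#100: 26→29, due 24, lateness 5
Maximum = 8.
SPT (increasing processing time): #100 #121 #128 #107 #114.
#100: 0→3, due 24, lateness -21
#121: 3→7, due 18, lateness -11
#128: 7→12, due 19, lateness -7
#107: 12→19, due 25, lateness -6
#114: 19→29, due 17, lateness 12
Maximum = 12.
EDD 4, LPT 8, SPT 12 → minimum 4.

4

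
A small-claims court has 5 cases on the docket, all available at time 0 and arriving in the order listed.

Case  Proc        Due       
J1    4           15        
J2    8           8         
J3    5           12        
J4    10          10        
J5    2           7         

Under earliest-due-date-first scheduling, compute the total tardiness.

EDD (increasing due date): J5 J2 J4 J3 J1.
J5: 0→2, due 7, tardiness 0
J2: 2→10, due 8, tardiness 2
J4: 10→20, due 10, tardiness 10
J3: 20→25, due 12, tardiness 13
J1: 25→29, due 15, tardiness 14
Sum = 0+2+10+13+14 = 39.

39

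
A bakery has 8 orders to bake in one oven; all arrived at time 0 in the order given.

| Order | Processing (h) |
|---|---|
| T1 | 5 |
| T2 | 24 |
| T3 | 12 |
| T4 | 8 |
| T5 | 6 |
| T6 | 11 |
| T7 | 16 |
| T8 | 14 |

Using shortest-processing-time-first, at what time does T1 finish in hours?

5

SPT (increasing processing time): T1 T5 T4 T6 T3 T8 T7 T2.
T1: 0→5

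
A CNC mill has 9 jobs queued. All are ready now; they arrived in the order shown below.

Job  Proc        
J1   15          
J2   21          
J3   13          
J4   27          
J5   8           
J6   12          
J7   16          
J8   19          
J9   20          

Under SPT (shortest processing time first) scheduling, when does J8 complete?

83

SPT (increasing processing time): J5 J6 J3 J1 J7 J8 J9 J2 J4.
J5: 0→8
J6: 8→20
J3: 20→33
J1: 33→48
J7: 48→64
J8: 64→83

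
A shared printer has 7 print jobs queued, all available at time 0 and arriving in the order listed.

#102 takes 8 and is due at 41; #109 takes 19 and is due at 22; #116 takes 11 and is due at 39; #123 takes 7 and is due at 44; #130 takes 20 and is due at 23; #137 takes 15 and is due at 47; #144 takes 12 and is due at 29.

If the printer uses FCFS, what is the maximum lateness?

FIFO (arrival order): #102 #109 #116 #123 #130 #137 #144.
#102: 0→8, due 41, lateness -33
#109: 8→27, due 22, lateness 5
#116: 27→38, due 39, lateness -1
#123: 38→45, due 44, lateness 1
#130: 45→65, due 23, lateness 42
#137: 65→80, due 47, lateness 33
#144: 80→92, due 29, lateness 63
Maximum = 63.

63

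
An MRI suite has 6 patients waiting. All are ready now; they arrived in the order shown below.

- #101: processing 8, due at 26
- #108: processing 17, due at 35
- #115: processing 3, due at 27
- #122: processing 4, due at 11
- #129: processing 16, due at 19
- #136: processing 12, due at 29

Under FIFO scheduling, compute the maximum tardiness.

FIFO (arrival order): #101 #108 #115 #122 #129 #136.
#101: 0→8, due 26, tardiness 0
#108: 8→25, due 35, tardiness 0
#115: 25→28, due 27, tardiness 1
#122: 28→32, due 11, tardiness 21
#129: 32→48, due 19, tardiness 29
#136: 48→60, due 29, tardiness 31
Maximum = 31.

31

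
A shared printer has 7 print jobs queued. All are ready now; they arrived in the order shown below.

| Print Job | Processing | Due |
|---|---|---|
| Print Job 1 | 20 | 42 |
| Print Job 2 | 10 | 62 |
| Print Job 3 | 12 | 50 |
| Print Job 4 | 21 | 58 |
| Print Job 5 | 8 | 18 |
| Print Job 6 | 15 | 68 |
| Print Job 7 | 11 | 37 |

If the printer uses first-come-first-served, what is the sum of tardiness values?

FIFO (arrival order): Print Job 1 Print Job 2 Print Job 3 Print Job 4 Print Job 5 Print Job 6 Print Job 7.
Print Job 1: 0→20, due 42, tardiness 0
Print Job 2: 20→30, due 62, tardiness 0
Print Job 3: 30→42, due 50, tardiness 0
Print Job 4: 42→63, due 58, tardiness 5
Print Job 5: 63→71, due 18, tardiness 53
Print Job 6: 71→86, due 68, tardiness 18
Print Job 7: 86→97, due 37, tardiness 60
Sum = 0+0+0+5+53+18+60 = 136.

136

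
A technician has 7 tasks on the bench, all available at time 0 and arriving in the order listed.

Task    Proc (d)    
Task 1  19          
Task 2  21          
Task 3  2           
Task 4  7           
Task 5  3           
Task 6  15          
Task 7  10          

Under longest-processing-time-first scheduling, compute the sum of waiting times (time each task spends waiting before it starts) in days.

328

LPT (decreasing processing time): Task 2 Task 1 Task 6 Task 7 Task 4 Task 5 Task 3.
Task 2: waits 0, runs 0→21
Task 1: waits 21, runs 21→40
Task 6: waits 40, runs 40→55
Task 7: waits 55, runs 55→65
Task 4: waits 65, runs 65→72
Task 5: waits 72, runs 72→75
Task 3: waits 75, runs 75→77
Sum = 0+21+40+55+65+72+75 = 328.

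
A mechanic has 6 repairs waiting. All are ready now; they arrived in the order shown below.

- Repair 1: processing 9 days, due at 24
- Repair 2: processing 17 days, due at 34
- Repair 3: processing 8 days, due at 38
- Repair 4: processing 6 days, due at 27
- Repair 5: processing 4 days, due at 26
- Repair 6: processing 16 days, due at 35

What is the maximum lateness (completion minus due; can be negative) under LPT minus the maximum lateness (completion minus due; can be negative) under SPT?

8

LPT (decreasing processing time): Repair 2 Repair 6 Repair 1 Repair 3 Repair 4 Repair 5.
Repair 2: 0→17, due 34, lateness -17
Repair 6: 17→33, due 35, lateness -2
Repair 1: 33→42, due 24, lateness 18
Repair 3: 42→50, due 38, lateness 12
Repair 4: 50→56, due 27, lateness 29
Repair 5: 56→60, due 26, lateness 34
Maximum = 34.
SPT (increasing processing time): Repair 5 Repair 4 Repair 3 Repair 1 Repair 6 Repair 2.
Repair 5: 0→4, due 26, lateness -22
Repair 4: 4→10, due 27, lateness -17
Repair 3: 10→18, due 38, lateness -20
Repair 1: 18→27, due 24, lateness 3
Repair 6: 27→43, due 35, lateness 8
Repair 2: 43→60, due 34, lateness 26
Maximum = 26.
Difference = 34 − 26 = 8.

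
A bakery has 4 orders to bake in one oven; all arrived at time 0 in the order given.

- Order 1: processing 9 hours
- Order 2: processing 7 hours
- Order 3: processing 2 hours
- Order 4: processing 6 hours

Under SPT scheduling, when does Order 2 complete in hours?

SPT (increasing processing time): Order 3 Order 4 Order 2 Order 1.
Order 3: 0→2
Order 4: 2→8
Order 2: 8→15

15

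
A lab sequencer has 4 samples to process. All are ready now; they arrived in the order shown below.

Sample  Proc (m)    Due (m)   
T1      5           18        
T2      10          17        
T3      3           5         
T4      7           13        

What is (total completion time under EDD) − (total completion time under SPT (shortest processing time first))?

7

EDD (increasing due date): T3 T4 T2 T1.
T3: 0→3
T4: 3→10
T2: 10→20
T1: 20→25
Sum = 3+10+20+25 = 58.
SPT (increasing processing time): T3 T1 T4 T2.
T3: 0→3
T1: 3→8
T4: 8→15
T2: 15→25
Sum = 3+8+15+25 = 51.
Difference = 58 − 51 = 7.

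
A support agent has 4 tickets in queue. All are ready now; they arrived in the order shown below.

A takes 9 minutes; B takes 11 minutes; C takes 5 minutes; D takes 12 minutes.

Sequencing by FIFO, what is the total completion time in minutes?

FIFO (arrival order): A B C D.
A: 0→9
B: 9→20
C: 20→25
D: 25→37
Sum = 9+20+25+37 = 91.

91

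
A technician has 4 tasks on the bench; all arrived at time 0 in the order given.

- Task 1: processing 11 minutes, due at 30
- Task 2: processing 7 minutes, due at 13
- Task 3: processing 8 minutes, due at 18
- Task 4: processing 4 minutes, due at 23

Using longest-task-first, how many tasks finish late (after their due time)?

LPT (decreasing processing time): Task 1 Task 3 Task 2 Task 4.
Task 1: 0→11, due 30, tardiness 0
Task 3: 11→19, due 18, tardiness 1
Task 2: 19→26, due 13, tardiness 13
Task 4: 26→30, due 23, tardiness 7
Late tasks: 3.

3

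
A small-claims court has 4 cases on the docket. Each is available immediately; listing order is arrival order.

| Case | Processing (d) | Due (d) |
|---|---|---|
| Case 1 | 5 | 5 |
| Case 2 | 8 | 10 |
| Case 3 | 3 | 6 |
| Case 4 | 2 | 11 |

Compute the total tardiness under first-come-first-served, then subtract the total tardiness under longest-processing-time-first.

-5

FIFO (arrival order): Case 1 Case 2 Case 3 Case 4.
Case 1: 0→5, due 5, tardiness 0
Case 2: 5→13, due 10, tardiness 3
Case 3: 13→16, due 6, tardiness 10
Case 4: 16→18, due 11, tardiness 7
Sum = 0+3+10+7 = 20.
LPT (decreasing processing time): Case 2 Case 1 Case 3 Case 4.
Case 2: 0→8, due 10, tardiness 0
Case 1: 8→13, due 5, tardiness 8
Case 3: 13→16, due 6, tardiness 10
Case 4: 16→18, due 11, tardiness 7
Sum = 0+8+10+7 = 25.
Difference = 20 − 25 = -5.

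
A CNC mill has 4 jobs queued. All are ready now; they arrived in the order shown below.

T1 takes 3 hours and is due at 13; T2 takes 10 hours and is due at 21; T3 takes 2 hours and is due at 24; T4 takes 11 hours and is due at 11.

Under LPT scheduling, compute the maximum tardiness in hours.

LPT (decreasing processing time): T4 T2 T1 T3.
T4: 0→11, due 11, tardiness 0
T2: 11→21, due 21, tardiness 0
T1: 21→24, due 13, tardiness 11
T3: 24→26, due 24, tardiness 2
Maximum = 11.

11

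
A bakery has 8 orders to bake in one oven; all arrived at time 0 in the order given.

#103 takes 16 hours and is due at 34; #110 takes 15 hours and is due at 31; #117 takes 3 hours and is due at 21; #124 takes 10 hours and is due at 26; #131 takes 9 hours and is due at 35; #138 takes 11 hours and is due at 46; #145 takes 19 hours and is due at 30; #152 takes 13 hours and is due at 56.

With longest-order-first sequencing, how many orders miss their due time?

7

LPT (decreasing processing time): #145 #103 #110 #152 #138 #124 #131 #117.
#145: 0→19, due 30, tardiness 0
#103: 19→35, due 34, tardiness 1
#110: 35→50, due 31, tardiness 19
#152: 50→63, due 56, tardiness 7
#138: 63→74, due 46, tardiness 28
#124: 74→84, due 26, tardiness 58
#131: 84→93, due 35, tardiness 58
#117: 93→96, due 21, tardiness 75
Late orders: 7.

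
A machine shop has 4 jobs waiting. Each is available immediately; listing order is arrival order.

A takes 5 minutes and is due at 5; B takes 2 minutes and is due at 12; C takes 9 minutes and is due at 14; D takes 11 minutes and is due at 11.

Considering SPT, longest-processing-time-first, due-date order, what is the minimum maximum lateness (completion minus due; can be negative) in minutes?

13

SPT (increasing processing time): B A C D.
B: 0→2, due 12, lateness -10
A: 2→7, due 5, lateness 2
C: 7→16, due 14, lateness 2
D: 16→27, due 11, lateness 16
Maximum = 16.
LPT (decreasing processing time): D C A B.
D: 0→11, due 11, lateness 0
C: 11→20, due 14, lateness 6
A: 20→25, due 5, lateness 20
B: 25→27, due 12, lateness 15
Maximum = 20.
EDD (increasing due date): A D B C.
A: 0→5, due 5, lateness 0
D: 5→16, due 11, lateness 5
B: 16→18, due 12, lateness 6
C: 18→27, due 14, lateness 13
Maximum = 13.
SPT 16, LPT 20, EDD 13 → minimum 13.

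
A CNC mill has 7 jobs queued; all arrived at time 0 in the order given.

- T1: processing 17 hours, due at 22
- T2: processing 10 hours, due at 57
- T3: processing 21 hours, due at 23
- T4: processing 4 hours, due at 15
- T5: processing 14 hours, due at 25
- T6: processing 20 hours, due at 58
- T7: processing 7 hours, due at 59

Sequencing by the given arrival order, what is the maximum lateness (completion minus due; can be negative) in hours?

41

FIFO (arrival order): T1 T2 T3 T4 T5 T6 T7.
T1: 0→17, due 22, lateness -5
T2: 17→27, due 57, lateness -30
T3: 27→48, due 23, lateness 25
T4: 48→52, due 15, lateness 37
T5: 52→66, due 25, lateness 41
T6: 66→86, due 58, lateness 28
T7: 86→93, due 59, lateness 34
Maximum = 41.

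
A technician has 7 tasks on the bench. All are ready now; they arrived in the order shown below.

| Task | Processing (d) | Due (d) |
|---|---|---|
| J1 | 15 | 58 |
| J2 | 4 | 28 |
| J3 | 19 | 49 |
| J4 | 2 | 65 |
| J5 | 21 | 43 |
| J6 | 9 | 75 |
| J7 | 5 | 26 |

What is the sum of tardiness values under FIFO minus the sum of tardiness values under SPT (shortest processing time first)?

30

FIFO (arrival order): J1 J2 J3 J4 J5 J6 J7.
J1: 0→15, due 58, tardiness 0
J2: 15→19, due 28, tardiness 0
J3: 19→38, due 49, tardiness 0
J4: 38→40, due 65, tardiness 0
J5: 40→61, due 43, tardiness 18
J6: 61→70, due 75, tardiness 0
J7: 70→75, due 26, tardiness 49
Sum = 0+0+0+0+18+0+49 = 67.
SPT (increasing processing time): J4 J2 J7 J6 J1 J3 J5.
J4: 0→2, due 65, tardiness 0
J2: 2→6, due 28, tardiness 0
J7: 6→11, due 26, tardiness 0
J6: 11→20, due 75, tardiness 0
J1: 20→35, due 58, tardiness 0
J3: 35→54, due 49, tardiness 5
J5: 54→75, due 43, tardiness 32
Sum = 0+0+0+0+0+5+32 = 37.
Difference = 67 − 37 = 30.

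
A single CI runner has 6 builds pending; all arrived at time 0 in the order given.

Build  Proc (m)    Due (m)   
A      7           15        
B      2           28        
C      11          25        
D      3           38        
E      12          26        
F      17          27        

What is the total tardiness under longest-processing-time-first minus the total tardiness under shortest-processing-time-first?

LPT (decreasing processing time): F E C A D B.
F: 0→17, due 27, tardiness 0
E: 17→29, due 26, tardiness 3
C: 29→40, due 25, tardiness 15
A: 40→47, due 15, tardiness 32
D: 47→50, due 38, tardiness 12
B: 50→52, due 28, tardiness 24
Sum = 0+3+15+32+12+24 = 86.
SPT (increasing processing time): B D A C E F.
B: 0→2, due 28, tardiness 0
D: 2→5, due 38, tardiness 0
A: 5→12, due 15, tardiness 0
C: 12→23, due 25, tardiness 0
E: 23→35, due 26, tardiness 9
F: 35→52, due 27, tardiness 25
Sum = 0+0+0+0+9+25 = 34.
Difference = 86 − 34 = 52.

52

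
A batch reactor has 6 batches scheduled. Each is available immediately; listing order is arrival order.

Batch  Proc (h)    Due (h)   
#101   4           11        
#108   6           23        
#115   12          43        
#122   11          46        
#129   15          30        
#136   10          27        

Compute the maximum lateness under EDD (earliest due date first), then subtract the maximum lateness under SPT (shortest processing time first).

-16

EDD (increasing due date): #101 #108 #136 #129 #115 #122.
#101: 0→4, due 11, lateness -7
#108: 4→10, due 23, lateness -13
#136: 10→20, due 27, lateness -7
#129: 20→35, due 30, lateness 5
#115: 35→47, due 43, lateness 4
#122: 47→58, due 46, lateness 12
Maximum = 12.
SPT (increasing processing time): #101 #108 #136 #122 #115 #129.
#101: 0→4, due 11, lateness -7
#108: 4→10, due 23, lateness -13
#136: 10→20, due 27, lateness -7
#122: 20→31, due 46, lateness -15
#115: 31→43, due 43, lateness 0
#129: 43→58, due 30, lateness 28
Maximum = 28.
Difference = 12 − 28 = -16.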